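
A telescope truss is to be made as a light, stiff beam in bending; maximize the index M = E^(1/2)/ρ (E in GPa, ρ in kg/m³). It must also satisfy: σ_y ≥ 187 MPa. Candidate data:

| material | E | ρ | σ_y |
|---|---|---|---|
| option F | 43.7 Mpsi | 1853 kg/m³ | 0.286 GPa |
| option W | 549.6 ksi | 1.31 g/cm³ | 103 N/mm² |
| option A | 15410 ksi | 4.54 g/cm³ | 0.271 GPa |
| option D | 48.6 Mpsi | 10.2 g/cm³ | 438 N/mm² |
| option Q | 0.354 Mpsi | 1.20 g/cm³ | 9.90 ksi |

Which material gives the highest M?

option F

Screen on constraints: σ_y ≥ 187 MPa. Survivors: option F, option A, option D.
Normalizing units and computing the index:
  option F: E = 301.3 GPa, ρ = 1853 kg/m³
  option A: E = 106.2 GPa, ρ = 4540 kg/m³
  option D: E = 335.1 GPa, ρ = 10200 kg/m³
  option F: M = 9.37×10⁻³
  option A: M = 2.27×10⁻³
  option D: M = 1.79×10⁻³
Highest index: option F.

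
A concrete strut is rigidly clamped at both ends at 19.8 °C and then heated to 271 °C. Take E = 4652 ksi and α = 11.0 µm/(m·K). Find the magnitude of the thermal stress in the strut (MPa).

88.6 MPa

E = 4652 ksi = 32.07 GPa.
ΔT = 251.2 K. Constrained thermal stress σ = E·α·ΔT = 32.07×10³ MPa × 11.0×10⁻⁶ × 251.2 = 88.6 MPa (compressive).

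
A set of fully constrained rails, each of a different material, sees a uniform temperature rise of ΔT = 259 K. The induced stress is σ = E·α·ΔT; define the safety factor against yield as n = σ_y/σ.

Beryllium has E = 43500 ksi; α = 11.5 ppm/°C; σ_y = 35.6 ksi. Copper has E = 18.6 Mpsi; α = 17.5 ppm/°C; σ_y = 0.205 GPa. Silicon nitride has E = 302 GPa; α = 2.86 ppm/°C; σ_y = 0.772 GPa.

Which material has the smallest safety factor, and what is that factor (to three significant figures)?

beryllium, n = 0.275

Converting E to GPa, α to ×10⁻⁶/K, σ_y to MPa, then σ and n for each:
  beryllium: E = 299.9, α = 11.5, σ_y = 245.5 → σ = 893 MPa, n = 0.275
  copper: E = 128.2, α = 17.5, σ_y = 205.0 → σ = 581 MPa, n = 0.353
  silicon nitride: E = 302.0, α = 2.86, σ_y = 772.0 → σ = 224 MPa, n = 3.45
Beryllium has the lowest safety factor, n = 0.275.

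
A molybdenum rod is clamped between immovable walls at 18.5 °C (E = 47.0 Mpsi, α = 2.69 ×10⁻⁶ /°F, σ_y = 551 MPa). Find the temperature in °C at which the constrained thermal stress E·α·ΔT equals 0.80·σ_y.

E = 47.0 Mpsi = 324.1 GPa.
α = 2.69×10⁻⁶/°F × 9/5 = 4.84×10⁻⁶/K.
E·α·ΔT = 440.8 MPa ⇒ ΔT = 440.8 / (324.1×10³ × 4.84×10⁻⁶) = 280.9 K.
T = 18.5 + 280.9 = 299.4 °C.

299 °C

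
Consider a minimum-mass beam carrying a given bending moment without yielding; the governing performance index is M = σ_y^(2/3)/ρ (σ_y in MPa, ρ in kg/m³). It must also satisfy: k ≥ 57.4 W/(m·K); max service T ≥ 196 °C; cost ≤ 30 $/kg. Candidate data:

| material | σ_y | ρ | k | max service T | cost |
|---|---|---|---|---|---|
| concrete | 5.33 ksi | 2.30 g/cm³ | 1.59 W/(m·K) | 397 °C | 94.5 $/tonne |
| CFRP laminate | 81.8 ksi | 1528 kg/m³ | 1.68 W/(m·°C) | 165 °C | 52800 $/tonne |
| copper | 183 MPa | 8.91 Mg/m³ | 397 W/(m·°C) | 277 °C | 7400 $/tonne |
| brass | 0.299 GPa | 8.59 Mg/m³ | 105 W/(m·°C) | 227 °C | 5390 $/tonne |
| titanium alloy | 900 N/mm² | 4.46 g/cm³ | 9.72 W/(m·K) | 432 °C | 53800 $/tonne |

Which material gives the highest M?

brass

Screen on constraints: k ≥ 57.4 W/(m·K); max service T ≥ 196 °C; cost ≤ 30 $/kg. Survivors: copper, brass.
Putting every candidate on a common basis:
  copper: σ_y = 183.0 MPa, ρ = 8910 kg/m³
  brass: σ_y = 299.0 MPa, ρ = 8590 kg/m³
  brass: M = 5.21×10⁻³
  copper: M = 3.62×10⁻³
Brass ranks first.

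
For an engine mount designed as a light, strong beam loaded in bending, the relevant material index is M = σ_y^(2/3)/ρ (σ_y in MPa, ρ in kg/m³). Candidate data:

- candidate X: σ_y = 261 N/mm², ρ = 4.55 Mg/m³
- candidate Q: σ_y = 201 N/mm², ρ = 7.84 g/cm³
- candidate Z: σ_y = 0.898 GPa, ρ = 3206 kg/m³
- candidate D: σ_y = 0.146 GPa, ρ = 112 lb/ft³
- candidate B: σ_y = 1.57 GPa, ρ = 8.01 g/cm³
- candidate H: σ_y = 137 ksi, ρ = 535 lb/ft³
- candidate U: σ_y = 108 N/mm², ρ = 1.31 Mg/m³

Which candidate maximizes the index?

candidate Z

After converting to SI:
  candidate X: σ_y = 261.0 MPa, ρ = 4550 kg/m³
  candidate Q: σ_y = 201.0 MPa, ρ = 7840 kg/m³
  candidate Z: σ_y = 898.0 MPa, ρ = 3206 kg/m³
  candidate D: σ_y = 146.0 MPa, ρ = 1794 kg/m³
  candidate B: σ_y = 1570 MPa, ρ = 8010 kg/m³
  candidate H: σ_y = 944.6 MPa, ρ = 8570 kg/m³
  candidate U: σ_y = 108.0 MPa, ρ = 1310 kg/m³
  candidate Z: M = 29.0×10⁻³
  candidate U: M = 17.3×10⁻³
  candidate B: M = 16.9×10⁻³
  candidate D: M = 15.5×10⁻³
  candidate H: M = 11.2×10⁻³
  candidate X: M = 8.98×10⁻³
  candidate Q: M = 4.38×10⁻³
The maximum is for candidate Z.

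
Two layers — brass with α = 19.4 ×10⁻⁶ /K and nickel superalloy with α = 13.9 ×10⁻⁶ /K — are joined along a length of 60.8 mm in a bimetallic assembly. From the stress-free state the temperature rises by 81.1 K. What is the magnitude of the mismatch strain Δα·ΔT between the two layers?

Δα = |19.4 − 13.9|×10⁻⁶/K = 5.50×10⁻⁶/K.
Mismatch strain = Δα·ΔT = 5.50×10⁻⁶ × 81.1 = 4.46×10⁻⁴.

4.46×10⁻⁴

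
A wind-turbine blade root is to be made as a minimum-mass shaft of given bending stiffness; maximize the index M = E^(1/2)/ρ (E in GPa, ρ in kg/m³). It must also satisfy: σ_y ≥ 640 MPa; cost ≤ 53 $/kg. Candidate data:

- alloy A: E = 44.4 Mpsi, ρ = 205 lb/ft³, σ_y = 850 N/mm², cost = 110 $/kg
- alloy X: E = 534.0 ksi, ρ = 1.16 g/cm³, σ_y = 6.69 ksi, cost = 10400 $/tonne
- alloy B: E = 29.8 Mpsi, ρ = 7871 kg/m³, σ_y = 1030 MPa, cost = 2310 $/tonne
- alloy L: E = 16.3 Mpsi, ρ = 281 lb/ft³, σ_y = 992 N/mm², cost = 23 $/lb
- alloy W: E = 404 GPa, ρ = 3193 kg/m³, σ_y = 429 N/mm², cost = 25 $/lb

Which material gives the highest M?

Screen on constraints: σ_y ≥ 640 MPa; cost ≤ 53 $/kg. Survivors: alloy B, alloy L.
After converting to SI:
  alloy B: E = 205.5 GPa, ρ = 7871 kg/m³
  alloy L: E = 112.4 GPa, ρ = 4501 kg/m³
  alloy L: M = 2.36×10⁻³
  alloy B: M = 1.82×10⁻³
Alloy L has the largest M.

alloy L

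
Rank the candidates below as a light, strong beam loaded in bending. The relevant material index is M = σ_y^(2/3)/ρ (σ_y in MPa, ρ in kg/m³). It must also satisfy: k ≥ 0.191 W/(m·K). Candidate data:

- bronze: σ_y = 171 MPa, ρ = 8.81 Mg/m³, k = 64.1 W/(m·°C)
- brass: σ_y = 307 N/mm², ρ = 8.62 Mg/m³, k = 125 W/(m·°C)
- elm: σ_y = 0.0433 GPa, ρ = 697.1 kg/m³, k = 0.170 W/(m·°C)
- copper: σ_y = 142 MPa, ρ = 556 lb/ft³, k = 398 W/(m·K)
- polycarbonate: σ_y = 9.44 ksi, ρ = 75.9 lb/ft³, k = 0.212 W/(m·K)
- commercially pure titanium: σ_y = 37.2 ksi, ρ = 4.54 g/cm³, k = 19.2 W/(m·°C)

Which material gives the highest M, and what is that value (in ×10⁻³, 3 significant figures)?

polycarbonate, M = 13.3×10⁻³

Screen on constraints: k ≥ 0.191 W/(m·K). Survivors: bronze, brass, copper, polycarbonate, commercially pure titanium.
Convert each candidate to consistent units, then evaluate M:
  bronze: σ_y = 171.0 MPa, ρ = 8810 kg/m³
  brass: σ_y = 307.0 MPa, ρ = 8620 kg/m³
  copper: σ_y = 142.0 MPa, ρ = 8906 kg/m³
  polycarbonate: σ_y = 65.09 MPa, ρ = 1216 kg/m³
  commercially pure titanium: σ_y = 256.5 MPa, ρ = 4540 kg/m³
  polycarbonate: M = 13.3×10⁻³
  commercially pure titanium: M = 8.89×10⁻³
  brass: M = 5.28×10⁻³
  bronze: M = 3.50×10⁻³
  copper: M = 3.06×10⁻³
The maximum is for polycarbonate.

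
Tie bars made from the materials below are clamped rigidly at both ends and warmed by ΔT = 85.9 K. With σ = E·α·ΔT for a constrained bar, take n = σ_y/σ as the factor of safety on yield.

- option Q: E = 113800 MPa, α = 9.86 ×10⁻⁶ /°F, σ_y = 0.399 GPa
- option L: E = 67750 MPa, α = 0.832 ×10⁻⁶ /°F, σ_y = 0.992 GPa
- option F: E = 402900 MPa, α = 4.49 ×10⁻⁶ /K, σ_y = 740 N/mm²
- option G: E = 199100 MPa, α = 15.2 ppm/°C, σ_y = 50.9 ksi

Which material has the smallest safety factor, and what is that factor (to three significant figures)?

In consistent units (E in GPa, α in ×10⁻⁶/K, σ_y in MPa):
  option Q: E = 113.8, α = 17.7, σ_y = 399.0 → σ = 173 MPa, n = 2.30
  option L: E = 67.75, α = 1.50, σ_y = 992.0 → σ = 8.72 MPa, n = 114
  option F: E = 402.9, α = 4.49, σ_y = 740.0 → σ = 155 MPa, n = 4.76
  option G: E = 199.1, α = 15.2, σ_y = 350.9 → σ = 260 MPa, n = 1.35
Smallest n: option G with n = 1.35.

option G, n = 1.35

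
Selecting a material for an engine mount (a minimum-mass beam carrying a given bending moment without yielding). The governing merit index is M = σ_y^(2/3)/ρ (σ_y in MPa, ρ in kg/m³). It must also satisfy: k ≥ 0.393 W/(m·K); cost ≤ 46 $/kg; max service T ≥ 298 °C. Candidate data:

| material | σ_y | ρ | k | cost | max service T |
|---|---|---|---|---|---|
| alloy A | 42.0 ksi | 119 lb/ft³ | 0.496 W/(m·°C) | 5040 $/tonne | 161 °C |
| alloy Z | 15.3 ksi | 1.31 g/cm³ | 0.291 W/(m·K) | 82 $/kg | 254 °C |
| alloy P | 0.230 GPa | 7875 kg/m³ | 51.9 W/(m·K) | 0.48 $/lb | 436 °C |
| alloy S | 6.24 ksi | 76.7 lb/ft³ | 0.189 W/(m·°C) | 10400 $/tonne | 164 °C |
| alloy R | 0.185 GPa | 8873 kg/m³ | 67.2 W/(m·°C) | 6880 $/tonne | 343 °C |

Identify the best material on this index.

Screen on constraints: k ≥ 0.393 W/(m·K); cost ≤ 46 $/kg; max service T ≥ 298 °C. Survivors: alloy P, alloy R.
Putting every candidate on a common basis:
  alloy P: σ_y = 230.0 MPa, ρ = 7875 kg/m³
  alloy R: σ_y = 185.0 MPa, ρ = 8873 kg/m³
  alloy P: M = 4.77×10⁻³
  alloy R: M = 3.66×10⁻³
The maximum is for alloy P.

alloy P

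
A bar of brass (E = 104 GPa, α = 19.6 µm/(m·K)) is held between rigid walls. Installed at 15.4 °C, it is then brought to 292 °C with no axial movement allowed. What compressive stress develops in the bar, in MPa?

564 MPa

ΔT = 276.6 K. Constrained thermal stress σ = E·α·ΔT = 104.0×10³ MPa × 19.6×10⁻⁶ × 276.6 = 564 MPa (compressive).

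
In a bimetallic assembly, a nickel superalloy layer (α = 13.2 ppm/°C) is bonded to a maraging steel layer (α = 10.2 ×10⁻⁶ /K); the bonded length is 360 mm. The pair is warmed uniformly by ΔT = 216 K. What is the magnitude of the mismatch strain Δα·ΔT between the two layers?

Δα = |13.2 − 10.2|×10⁻⁶/K = 3.00×10⁻⁶/K.
Mismatch strain = Δα·ΔT = 3.00×10⁻⁶ × 216.0 = 6.48×10⁻⁴.

6.48×10⁻⁴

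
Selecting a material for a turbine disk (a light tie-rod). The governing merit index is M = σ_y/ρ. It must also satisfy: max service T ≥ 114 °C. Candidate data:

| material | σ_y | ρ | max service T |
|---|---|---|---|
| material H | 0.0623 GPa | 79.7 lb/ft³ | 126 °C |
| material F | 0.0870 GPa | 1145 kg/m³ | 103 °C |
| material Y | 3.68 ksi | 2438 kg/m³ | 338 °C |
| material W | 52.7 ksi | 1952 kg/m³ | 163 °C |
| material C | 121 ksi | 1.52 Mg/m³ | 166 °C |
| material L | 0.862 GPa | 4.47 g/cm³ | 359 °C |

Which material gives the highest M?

Screen on constraints: max service T ≥ 114 °C. Survivors: material H, material Y, material W, material C, material L.
Convert each candidate to consistent units, then evaluate M:
  material H: σ_y = 62.30 MPa, ρ = 1277 kg/m³
  material Y: σ_y = 25.37 MPa, ρ = 2438 kg/m³
  material W: σ_y = 363.4 MPa, ρ = 1952 kg/m³
  material C: σ_y = 834.3 MPa, ρ = 1520 kg/m³
  material L: σ_y = 862.0 MPa, ρ = 4470 kg/m³
  material C: M = 549 kN·m/kg
  material L: M = 193 kN·m/kg
  material W: M = 186 kN·m/kg
  material H: M = 48.8 kN·m/kg
  material Y: M = 10.4 kN·m/kg
Material C ranks first.

material C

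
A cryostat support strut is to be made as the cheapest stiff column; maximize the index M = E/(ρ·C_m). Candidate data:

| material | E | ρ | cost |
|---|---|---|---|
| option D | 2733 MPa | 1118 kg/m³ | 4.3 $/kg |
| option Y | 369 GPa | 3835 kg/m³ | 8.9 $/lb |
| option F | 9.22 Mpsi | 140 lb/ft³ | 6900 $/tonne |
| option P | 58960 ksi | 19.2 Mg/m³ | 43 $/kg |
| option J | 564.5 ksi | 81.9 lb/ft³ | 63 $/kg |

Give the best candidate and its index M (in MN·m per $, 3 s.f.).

option Y, M = 4.90 MN·m per $

After converting to SI:
  option D: E = 2.733 GPa, ρ = 1118 kg/m³, cost = 4.300 $/kg
  option Y: E = 369.0 GPa, ρ = 3835 kg/m³, cost = 19.62 $/kg
  option F: E = 63.57 GPa, ρ = 2243 kg/m³, cost = 6.900 $/kg
  option P: E = 406.5 GPa, ρ = 19200 kg/m³, cost = 43.00 $/kg
  option J: E = 3.892 GPa, ρ = 1312 kg/m³, cost = 63.00 $/kg
  option Y: M = 4.90 MN·m per $
  option F: M = 4.11 MN·m per $
  option D: M = 0.568 MN·m per $
  option P: M = 0.492 MN·m per $
  option J: M = 0.0471 MN·m per $
Highest index: option Y.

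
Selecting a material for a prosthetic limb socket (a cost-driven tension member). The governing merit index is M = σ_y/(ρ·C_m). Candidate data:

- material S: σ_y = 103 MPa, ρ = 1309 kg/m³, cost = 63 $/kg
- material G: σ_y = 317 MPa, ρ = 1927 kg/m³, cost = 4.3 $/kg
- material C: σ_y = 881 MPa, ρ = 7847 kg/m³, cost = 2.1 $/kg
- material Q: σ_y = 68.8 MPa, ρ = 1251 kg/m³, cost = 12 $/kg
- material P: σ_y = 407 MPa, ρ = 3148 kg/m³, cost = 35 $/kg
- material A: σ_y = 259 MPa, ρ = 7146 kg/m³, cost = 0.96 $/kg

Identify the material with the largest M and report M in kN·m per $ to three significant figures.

Evaluate M for each candidate:
  material C: M = 53.5 kN·m per $
  material G: M = 38.3 kN·m per $
  material A: M = 37.8 kN·m per $
  material Q: M = 4.58 kN·m per $
  material P: M = 3.69 kN·m per $
  material S: M = 1.25 kN·m per $
The maximum is for material C.

material C, M = 53.5 kN·m per $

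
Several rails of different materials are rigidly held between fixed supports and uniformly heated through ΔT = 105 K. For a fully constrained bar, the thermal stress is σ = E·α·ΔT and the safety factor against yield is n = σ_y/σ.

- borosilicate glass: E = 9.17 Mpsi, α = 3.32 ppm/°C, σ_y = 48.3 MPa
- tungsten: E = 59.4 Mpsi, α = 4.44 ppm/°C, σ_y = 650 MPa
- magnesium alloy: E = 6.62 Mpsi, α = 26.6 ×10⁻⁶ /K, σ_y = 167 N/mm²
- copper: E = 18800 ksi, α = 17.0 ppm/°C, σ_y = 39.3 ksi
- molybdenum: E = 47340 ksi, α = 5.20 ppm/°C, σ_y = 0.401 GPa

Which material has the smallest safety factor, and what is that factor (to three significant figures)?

Per material, after unit conversion:
  borosilicate glass: E = 63.22, α = 3.32, σ_y = 48.30 → σ = 22.0 MPa, n = 2.19
  tungsten: E = 409.5, α = 4.44, σ_y = 650.0 → σ = 191 MPa, n = 3.40
  magnesium alloy: E = 45.64, α = 26.6, σ_y = 167.0 → σ = 127 MPa, n = 1.31
  copper: E = 129.6, α = 17.0, σ_y = 271.0 → σ = 231 MPa, n = 1.17
  molybdenum: E = 326.4, α = 5.20, σ_y = 401.0 → σ = 178 MPa, n = 2.25
Copper has the lowest safety factor, n = 1.17.

copper, n = 1.17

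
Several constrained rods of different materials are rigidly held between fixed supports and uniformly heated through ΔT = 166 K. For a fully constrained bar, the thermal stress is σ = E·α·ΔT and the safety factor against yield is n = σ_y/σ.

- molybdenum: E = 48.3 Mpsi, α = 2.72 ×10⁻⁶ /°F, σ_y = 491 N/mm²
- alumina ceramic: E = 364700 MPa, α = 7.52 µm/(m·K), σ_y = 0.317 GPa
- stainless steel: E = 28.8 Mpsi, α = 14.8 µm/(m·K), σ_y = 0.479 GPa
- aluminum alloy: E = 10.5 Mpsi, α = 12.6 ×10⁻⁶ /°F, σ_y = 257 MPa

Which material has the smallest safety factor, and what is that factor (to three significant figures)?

In consistent units (E in GPa, α in ×10⁻⁶/K, σ_y in MPa):
  molybdenum: E = 333.0, α = 4.90, σ_y = 491.0 → σ = 271 MPa, n = 1.81
  alumina ceramic: E = 364.7, α = 7.52, σ_y = 317.0 → σ = 455 MPa, n = 0.696
  stainless steel: E = 198.6, α = 14.8, σ_y = 479.0 → σ = 488 MPa, n = 0.982
  aluminum alloy: E = 72.39, α = 22.7, σ_y = 257.0 → σ = 273 MPa, n = 0.943
The minimum is alumina ceramic at n = 0.696.

alumina ceramic, n = 0.696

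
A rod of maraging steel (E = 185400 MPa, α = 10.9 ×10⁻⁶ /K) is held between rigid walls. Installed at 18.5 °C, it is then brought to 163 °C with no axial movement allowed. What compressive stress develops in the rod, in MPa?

292 MPa

E = 185400 MPa = 185.4 GPa.
ΔT = 144.5 K. Constrained thermal stress σ = E·α·ΔT = 185.4×10³ MPa × 10.9×10⁻⁶ × 144.5 = 292 MPa (compressive).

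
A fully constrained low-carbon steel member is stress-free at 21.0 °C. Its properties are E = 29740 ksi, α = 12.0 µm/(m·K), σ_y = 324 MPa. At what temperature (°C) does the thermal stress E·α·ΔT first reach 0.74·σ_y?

118 °C

E = 29740 ksi = 205.1 GPa.
E·α·ΔT = 239.8 MPa ⇒ ΔT = 239.8 / (205.1×10³ × 12.0×10⁻⁶) = 97.44 K.
T = 21.0 + 97.44 = 118.4 °C.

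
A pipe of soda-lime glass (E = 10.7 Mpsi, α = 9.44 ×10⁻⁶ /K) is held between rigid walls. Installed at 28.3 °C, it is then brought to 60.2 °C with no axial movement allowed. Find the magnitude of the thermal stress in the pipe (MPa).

E = 10.7 Mpsi = 73.77 GPa.
ΔT = 31.90 K. Constrained thermal stress σ = E·α·ΔT = 73.77×10³ MPa × 9.44×10⁻⁶ × 31.90 = 22.2 MPa (compressive).

22.2 MPa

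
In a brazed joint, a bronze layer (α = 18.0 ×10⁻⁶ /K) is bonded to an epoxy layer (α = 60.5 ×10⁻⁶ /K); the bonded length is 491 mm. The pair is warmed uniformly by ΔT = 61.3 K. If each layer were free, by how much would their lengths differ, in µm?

1280 µm

Δα = |18.0 − 60.5|×10⁻⁶/K = 42.5×10⁻⁶/K.
ΔL_mismatch = Δα·L·ΔT = 42.5×10⁻⁶ × 491.0 mm × 61.3 K = 1280 µm.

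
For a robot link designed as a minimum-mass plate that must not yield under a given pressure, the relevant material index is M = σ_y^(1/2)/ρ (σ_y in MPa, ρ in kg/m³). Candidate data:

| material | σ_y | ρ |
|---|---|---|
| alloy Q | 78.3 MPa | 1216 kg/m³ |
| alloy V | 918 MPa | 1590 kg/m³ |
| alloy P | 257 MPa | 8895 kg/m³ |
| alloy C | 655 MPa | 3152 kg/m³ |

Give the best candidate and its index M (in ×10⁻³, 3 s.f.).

Evaluate M for each candidate:
  alloy V: M = 19.1×10⁻³
  alloy C: M = 8.12×10⁻³
  alloy Q: M = 7.28×10⁻³
  alloy P: M = 1.80×10⁻³
The maximum is for alloy V.

alloy V, M = 19.1×10⁻³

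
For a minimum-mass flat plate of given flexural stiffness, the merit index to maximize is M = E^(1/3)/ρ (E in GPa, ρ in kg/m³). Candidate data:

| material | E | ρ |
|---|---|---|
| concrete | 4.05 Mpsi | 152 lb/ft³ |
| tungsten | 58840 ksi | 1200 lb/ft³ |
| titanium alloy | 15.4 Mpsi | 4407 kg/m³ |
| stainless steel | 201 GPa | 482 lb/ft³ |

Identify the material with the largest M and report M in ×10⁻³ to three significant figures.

After converting to SI:
  concrete: E = 27.92 GPa, ρ = 2435 kg/m³
  tungsten: E = 405.7 GPa, ρ = 19220 kg/m³
  titanium alloy: E = 106.2 GPa, ρ = 4407 kg/m³
  stainless steel: E = 201.0 GPa, ρ = 7721 kg/m³
  concrete: M = 1.25×10⁻³
  titanium alloy: M = 1.07×10⁻³
  stainless steel: M = 0.759×10⁻³
  tungsten: M = 0.385×10⁻³
Highest index: concrete.

concrete, M = 1.25×10⁻³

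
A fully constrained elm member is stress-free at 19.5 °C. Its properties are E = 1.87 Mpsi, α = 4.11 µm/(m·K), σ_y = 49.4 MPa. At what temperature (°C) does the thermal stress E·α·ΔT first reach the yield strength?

E = 1.87 Mpsi = 12.89 GPa.
E·α·ΔT = 49.40 MPa ⇒ ΔT = 49.40 / (12.89×10³ × 4.11×10⁻⁶) = 932.2 K.
T = 19.5 + 932.2 = 951.7 °C.

952 °C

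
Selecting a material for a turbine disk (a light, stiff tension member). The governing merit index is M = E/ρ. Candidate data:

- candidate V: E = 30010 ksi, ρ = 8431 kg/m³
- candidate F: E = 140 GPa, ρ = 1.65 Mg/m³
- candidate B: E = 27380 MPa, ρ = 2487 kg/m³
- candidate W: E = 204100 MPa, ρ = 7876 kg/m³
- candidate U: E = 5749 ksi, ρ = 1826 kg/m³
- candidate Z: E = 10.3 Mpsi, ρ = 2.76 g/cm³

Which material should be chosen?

Normalizing units and computing the index:
  candidate V: E = 206.9 GPa, ρ = 8431 kg/m³
  candidate F: E = 140.0 GPa, ρ = 1650 kg/m³
  candidate B: E = 27.38 GPa, ρ = 2487 kg/m³
  candidate W: E = 204.1 GPa, ρ = 7876 kg/m³
  candidate U: E = 39.64 GPa, ρ = 1826 kg/m³
  candidate Z: E = 71.02 GPa, ρ = 2760 kg/m³
  candidate F: M = 84.8 MN·m/kg
  candidate W: M = 25.9 MN·m/kg
  candidate Z: M = 25.7 MN·m/kg
  candidate V: M = 24.5 MN·m/kg
  candidate U: M = 21.7 MN·m/kg
  candidate B: M = 11.0 MN·m/kg
Highest index: candidate F.

candidate F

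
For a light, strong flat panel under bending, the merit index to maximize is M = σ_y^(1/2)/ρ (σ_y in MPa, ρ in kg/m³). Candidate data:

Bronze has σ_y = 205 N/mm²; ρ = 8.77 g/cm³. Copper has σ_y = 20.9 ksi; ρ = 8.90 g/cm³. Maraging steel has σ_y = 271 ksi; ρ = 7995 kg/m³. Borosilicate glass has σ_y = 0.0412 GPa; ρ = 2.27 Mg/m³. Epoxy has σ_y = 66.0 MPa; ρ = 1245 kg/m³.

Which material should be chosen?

epoxy

Convert each candidate to consistent units, then evaluate M:
  bronze: σ_y = 205.0 MPa, ρ = 8770 kg/m³
  copper: σ_y = 144.1 MPa, ρ = 8900 kg/m³
  maraging steel: σ_y = 1868 MPa, ρ = 7995 kg/m³
  borosilicate glass: σ_y = 41.20 MPa, ρ = 2270 kg/m³
  epoxy: σ_y = 66.00 MPa, ρ = 1245 kg/m³
  epoxy: M = 6.53×10⁻³
  maraging steel: M = 5.41×10⁻³
  borosilicate glass: M = 2.83×10⁻³
  bronze: M = 1.63×10⁻³
  copper: M = 1.35×10⁻³
Epoxy ranks first.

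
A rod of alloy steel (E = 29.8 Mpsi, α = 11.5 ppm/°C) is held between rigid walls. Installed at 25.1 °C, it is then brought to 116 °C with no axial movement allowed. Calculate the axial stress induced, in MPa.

E = 29.8 Mpsi = 205.5 GPa.
ΔT = 90.90 K. Constrained thermal stress σ = E·α·ΔT = 205.5×10³ MPa × 11.5×10⁻⁶ × 90.90 = 215 MPa (compressive).

215 MPa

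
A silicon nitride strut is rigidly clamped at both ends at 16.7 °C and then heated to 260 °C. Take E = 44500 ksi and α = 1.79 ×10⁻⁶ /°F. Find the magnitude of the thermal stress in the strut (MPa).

E = 44500 ksi = 306.8 GPa.
α = 1.79×10⁻⁶/°F × 9/5 = 3.22×10⁻⁶/K.
ΔT = 243.3 K. Constrained thermal stress σ = E·α·ΔT = 306.8×10³ MPa × 3.22×10⁻⁶ × 243.3 = 241 MPa (compressive).

241 MPa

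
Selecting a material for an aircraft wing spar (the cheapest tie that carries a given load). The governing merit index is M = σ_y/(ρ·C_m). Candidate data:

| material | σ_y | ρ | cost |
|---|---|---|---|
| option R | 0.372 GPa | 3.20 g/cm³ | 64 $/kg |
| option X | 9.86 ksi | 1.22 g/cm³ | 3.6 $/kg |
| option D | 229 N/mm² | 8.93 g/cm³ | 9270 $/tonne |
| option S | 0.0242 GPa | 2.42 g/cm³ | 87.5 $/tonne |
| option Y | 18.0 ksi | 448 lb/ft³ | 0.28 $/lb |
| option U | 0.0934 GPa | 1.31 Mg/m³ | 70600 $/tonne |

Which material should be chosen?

option S

In SI units:
  option R: σ_y = 372.0 MPa, ρ = 3200 kg/m³, cost = 64.00 $/kg
  option X: σ_y = 67.98 MPa, ρ = 1220 kg/m³, cost = 3.600 $/kg
  option D: σ_y = 229.0 MPa, ρ = 8930 kg/m³, cost = 9.270 $/kg
  option S: σ_y = 24.20 MPa, ρ = 2420 kg/m³, cost = 0.08750 $/kg
  option Y: σ_y = 124.1 MPa, ρ = 7176 kg/m³, cost = 0.6173 $/kg
  option U: σ_y = 93.40 MPa, ρ = 1310 kg/m³, cost = 70.60 $/kg
  option S: M = 114 kN·m per $
  option Y: M = 28.0 kN·m per $
  option X: M = 15.5 kN·m per $
  option D: M = 2.77 kN·m per $
  option R: M = 1.82 kN·m per $
  option U: M = 1.01 kN·m per $
The maximum is for option S.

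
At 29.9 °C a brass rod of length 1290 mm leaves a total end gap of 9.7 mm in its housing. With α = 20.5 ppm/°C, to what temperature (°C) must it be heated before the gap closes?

α·L₀·ΔT = 9.7 mm ⇒ ΔT = 9.7 / (20.5×10⁻⁶ × 1290.0) = 366.8 K.
T = 29.9 + 366.8 = 396.7 °C.

397 °C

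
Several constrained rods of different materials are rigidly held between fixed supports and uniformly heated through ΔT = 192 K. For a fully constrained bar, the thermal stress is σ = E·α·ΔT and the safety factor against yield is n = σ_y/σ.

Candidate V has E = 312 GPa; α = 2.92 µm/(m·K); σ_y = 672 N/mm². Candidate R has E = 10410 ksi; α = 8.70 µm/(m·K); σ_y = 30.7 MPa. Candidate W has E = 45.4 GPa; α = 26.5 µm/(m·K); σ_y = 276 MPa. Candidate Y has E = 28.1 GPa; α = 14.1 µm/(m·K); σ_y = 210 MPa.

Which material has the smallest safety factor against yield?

Per material, after unit conversion:
  candidate V: E = 312.0, α = 2.92, σ_y = 672.0 → σ = 175 MPa, n = 3.84
  candidate R: E = 71.77, α = 8.70, σ_y = 30.70 → σ = 120 MPa, n = 0.256
  candidate W: E = 45.40, α = 26.5, σ_y = 276.0 → σ = 231 MPa, n = 1.19
  candidate Y: E = 28.10, α = 14.1, σ_y = 210.0 → σ = 76.1 MPa, n = 2.76
Smallest n: candidate R with n = 0.256.

candidate R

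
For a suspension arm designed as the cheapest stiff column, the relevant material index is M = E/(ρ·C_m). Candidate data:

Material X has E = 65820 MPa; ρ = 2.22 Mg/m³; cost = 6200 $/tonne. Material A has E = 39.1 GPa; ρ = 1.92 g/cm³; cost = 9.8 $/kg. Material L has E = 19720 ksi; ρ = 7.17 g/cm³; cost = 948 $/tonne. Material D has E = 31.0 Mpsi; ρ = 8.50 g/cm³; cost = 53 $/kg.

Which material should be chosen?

Putting every candidate on a common basis:
  material X: E = 65.82 GPa, ρ = 2220 kg/m³, cost = 6.200 $/kg
  material A: E = 39.10 GPa, ρ = 1920 kg/m³, cost = 9.800 $/kg
  material L: E = 136.0 GPa, ρ = 7170 kg/m³, cost = 0.9480 $/kg
  material D: E = 213.7 GPa, ρ = 8500 kg/m³, cost = 53.00 $/kg
  material L: M = 20.0 MN·m per $
  material X: M = 4.78 MN·m per $
  material A: M = 2.08 MN·m per $
  material D: M = 0.474 MN·m per $
Material L has the largest M.

material L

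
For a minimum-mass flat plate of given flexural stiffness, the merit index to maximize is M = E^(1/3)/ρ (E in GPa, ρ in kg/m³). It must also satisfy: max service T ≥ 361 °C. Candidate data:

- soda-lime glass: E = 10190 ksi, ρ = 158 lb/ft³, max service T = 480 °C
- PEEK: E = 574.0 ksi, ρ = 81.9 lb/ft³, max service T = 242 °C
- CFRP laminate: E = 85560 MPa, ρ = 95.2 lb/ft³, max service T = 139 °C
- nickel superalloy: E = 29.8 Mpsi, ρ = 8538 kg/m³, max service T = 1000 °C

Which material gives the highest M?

soda-lime glass

Screen on constraints: max service T ≥ 361 °C. Survivors: soda-lime glass, nickel superalloy.
Convert each candidate to consistent units, then evaluate M:
  soda-lime glass: E = 70.26 GPa, ρ = 2531 kg/m³
  nickel superalloy: E = 205.5 GPa, ρ = 8538 kg/m³
  soda-lime glass: M = 1.63×10⁻³
  nickel superalloy: M = 0.691×10⁻³
Highest index: soda-lime glass.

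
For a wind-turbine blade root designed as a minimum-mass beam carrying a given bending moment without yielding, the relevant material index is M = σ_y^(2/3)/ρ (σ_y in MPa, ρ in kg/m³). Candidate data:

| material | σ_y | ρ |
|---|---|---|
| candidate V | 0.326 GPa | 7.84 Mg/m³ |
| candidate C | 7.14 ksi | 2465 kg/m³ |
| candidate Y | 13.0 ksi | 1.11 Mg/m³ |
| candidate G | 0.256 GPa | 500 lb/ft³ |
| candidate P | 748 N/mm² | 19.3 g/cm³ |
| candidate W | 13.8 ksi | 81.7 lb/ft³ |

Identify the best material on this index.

candidate Y

Convert each candidate to consistent units, then evaluate M:
  candidate V: σ_y = 326.0 MPa, ρ = 7840 kg/m³
  candidate C: σ_y = 49.23 MPa, ρ = 2465 kg/m³
  candidate Y: σ_y = 89.63 MPa, ρ = 1110 kg/m³
  candidate G: σ_y = 256.0 MPa, ρ = 8009 kg/m³
  candidate P: σ_y = 748.0 MPa, ρ = 19300 kg/m³
  candidate W: σ_y = 95.15 MPa, ρ = 1309 kg/m³
  candidate Y: M = 18.0×10⁻³
  candidate W: M = 15.9×10⁻³
  candidate V: M = 6.04×10⁻³
  candidate C: M = 5.45×10⁻³
  candidate G: M = 5.03×10⁻³
  candidate P: M = 4.27×10⁻³
Candidate Y has the largest M.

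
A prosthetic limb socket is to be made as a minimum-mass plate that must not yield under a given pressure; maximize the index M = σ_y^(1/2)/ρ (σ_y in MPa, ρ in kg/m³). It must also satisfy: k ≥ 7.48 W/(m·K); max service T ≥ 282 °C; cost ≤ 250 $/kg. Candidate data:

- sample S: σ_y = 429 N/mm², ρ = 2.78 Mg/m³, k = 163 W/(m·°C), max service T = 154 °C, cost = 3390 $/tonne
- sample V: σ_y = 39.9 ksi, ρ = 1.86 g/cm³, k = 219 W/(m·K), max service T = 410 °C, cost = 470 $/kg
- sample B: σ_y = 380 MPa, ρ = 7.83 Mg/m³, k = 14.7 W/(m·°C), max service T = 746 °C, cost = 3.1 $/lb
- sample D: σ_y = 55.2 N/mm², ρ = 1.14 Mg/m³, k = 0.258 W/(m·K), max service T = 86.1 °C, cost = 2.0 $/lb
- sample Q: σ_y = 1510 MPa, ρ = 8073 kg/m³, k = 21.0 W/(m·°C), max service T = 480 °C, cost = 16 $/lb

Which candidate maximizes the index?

Screen on constraints: k ≥ 7.48 W/(m·K); max service T ≥ 282 °C; cost ≤ 250 $/kg. Survivors: sample B, sample Q.
After converting to SI:
  sample B: σ_y = 380.0 MPa, ρ = 7830 kg/m³
  sample Q: σ_y = 1510 MPa, ρ = 8073 kg/m³
  sample Q: M = 4.81×10⁻³
  sample B: M = 2.49×10⁻³
Highest index: sample Q.

sample Q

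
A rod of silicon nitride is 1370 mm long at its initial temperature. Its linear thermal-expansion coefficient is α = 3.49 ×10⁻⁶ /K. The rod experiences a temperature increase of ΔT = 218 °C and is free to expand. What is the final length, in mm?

1371.0 mm

ΔL = α·L₀·ΔT = 3.49×10⁻⁶ × 1370 mm × 218.0 K = 1.04 mm.
L = L₀ + ΔL = 1370 + 1.04 = 1371.0 mm.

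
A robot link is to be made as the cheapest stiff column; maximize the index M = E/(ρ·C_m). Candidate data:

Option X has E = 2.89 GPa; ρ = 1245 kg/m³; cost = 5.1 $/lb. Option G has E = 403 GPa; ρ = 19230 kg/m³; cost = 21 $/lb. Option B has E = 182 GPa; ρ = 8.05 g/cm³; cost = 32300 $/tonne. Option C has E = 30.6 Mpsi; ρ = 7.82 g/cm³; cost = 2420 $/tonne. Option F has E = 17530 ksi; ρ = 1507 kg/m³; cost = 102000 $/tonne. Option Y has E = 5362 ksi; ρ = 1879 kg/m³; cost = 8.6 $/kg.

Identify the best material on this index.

After converting to SI:
  option X: E = 2.890 GPa, ρ = 1245 kg/m³, cost = 11.24 $/kg
  option G: E = 403.0 GPa, ρ = 19230 kg/m³, cost = 46.30 $/kg
  option B: E = 182.0 GPa, ρ = 8050 kg/m³, cost = 32.30 $/kg
  option C: E = 211.0 GPa, ρ = 7820 kg/m³, cost = 2.420 $/kg
  option F: E = 120.9 GPa, ρ = 1507 kg/m³, cost = 102.0 $/kg
  option Y: E = 36.97 GPa, ρ = 1879 kg/m³, cost = 8.600 $/kg
  option C: M = 11.1 MN·m per $
  option Y: M = 2.29 MN·m per $
  option F: M = 0.786 MN·m per $
  option B: M = 0.700 MN·m per $
  option G: M = 0.453 MN·m per $
  option X: M = 0.206 MN·m per $
The maximum is for option C.

option C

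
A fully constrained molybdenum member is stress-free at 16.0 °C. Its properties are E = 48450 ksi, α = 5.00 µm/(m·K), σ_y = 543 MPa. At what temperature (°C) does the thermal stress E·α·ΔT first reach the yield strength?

E = 48450 ksi = 334.1 GPa.
E·α·ΔT = 543.0 MPa ⇒ ΔT = 543.0 / (334.1×10³ × 5.00×10⁻⁶) = 325.1 K.
T = 16.0 + 325.1 = 341.1 °C.

341 °C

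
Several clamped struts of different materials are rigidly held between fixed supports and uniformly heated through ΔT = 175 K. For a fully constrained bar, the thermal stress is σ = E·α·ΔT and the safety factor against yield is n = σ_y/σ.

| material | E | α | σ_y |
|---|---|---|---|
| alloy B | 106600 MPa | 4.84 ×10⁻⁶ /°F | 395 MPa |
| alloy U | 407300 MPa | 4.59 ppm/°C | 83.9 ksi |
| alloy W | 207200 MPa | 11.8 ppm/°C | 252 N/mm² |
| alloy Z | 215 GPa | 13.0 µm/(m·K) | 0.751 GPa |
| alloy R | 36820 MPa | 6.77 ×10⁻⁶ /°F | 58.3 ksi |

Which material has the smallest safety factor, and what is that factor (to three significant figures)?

alloy W, n = 0.589

Per material, after unit conversion:
  alloy B: E = 106.6, α = 8.71, σ_y = 395.0 → σ = 163 MPa, n = 2.43
  alloy U: E = 407.3, α = 4.59, σ_y = 578.5 → σ = 327 MPa, n = 1.77
  alloy W: E = 207.2, α = 11.8, σ_y = 252.0 → σ = 428 MPa, n = 0.589
  alloy Z: E = 215.0, α = 13.0, σ_y = 751.0 → σ = 489 MPa, n = 1.54
  alloy R: E = 36.82, α = 12.2, σ_y = 402.0 → σ = 78.5 MPa, n = 5.12
The minimum is alloy W at n = 0.589.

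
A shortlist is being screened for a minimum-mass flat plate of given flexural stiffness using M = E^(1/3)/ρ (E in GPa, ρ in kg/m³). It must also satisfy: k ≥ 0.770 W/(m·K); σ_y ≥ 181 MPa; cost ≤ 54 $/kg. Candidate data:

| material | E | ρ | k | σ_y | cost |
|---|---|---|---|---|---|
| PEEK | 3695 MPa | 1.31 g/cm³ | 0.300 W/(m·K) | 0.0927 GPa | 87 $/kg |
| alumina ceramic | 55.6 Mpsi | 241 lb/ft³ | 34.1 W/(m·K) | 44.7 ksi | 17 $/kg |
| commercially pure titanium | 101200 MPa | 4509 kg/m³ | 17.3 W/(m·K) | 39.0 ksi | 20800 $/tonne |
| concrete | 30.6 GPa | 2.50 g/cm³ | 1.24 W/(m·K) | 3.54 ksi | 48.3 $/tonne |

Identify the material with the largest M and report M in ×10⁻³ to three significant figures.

Screen on constraints: k ≥ 0.770 W/(m·K); σ_y ≥ 181 MPa; cost ≤ 54 $/kg. Survivors: alumina ceramic, commercially pure titanium.
Normalizing units and computing the index:
  alumina ceramic: E = 383.3 GPa, ρ = 3860 kg/m³
  commercially pure titanium: E = 101.2 GPa, ρ = 4509 kg/m³
  alumina ceramic: M = 1.88×10⁻³
  commercially pure titanium: M = 1.03×10⁻³
Highest index: alumina ceramic.

alumina ceramic, M = 1.88×10⁻³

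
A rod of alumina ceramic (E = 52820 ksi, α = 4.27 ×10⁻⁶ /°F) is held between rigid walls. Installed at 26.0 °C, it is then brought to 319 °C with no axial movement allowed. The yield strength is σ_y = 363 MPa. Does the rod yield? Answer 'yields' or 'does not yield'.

E = 52820 ksi = 364.2 GPa.
α = 4.27×10⁻⁶/°F × 9/5 = 7.69×10⁻⁶/K.
ΔT = 293.0 K. Constrained thermal stress σ = E·α·ΔT = 364.2×10³ MPa × 7.69×10⁻⁶ × 293.0 = 820 MPa (compressive).
Compare to σ_y = 363 MPa: σ ≥ σ_y, so it yields.

yields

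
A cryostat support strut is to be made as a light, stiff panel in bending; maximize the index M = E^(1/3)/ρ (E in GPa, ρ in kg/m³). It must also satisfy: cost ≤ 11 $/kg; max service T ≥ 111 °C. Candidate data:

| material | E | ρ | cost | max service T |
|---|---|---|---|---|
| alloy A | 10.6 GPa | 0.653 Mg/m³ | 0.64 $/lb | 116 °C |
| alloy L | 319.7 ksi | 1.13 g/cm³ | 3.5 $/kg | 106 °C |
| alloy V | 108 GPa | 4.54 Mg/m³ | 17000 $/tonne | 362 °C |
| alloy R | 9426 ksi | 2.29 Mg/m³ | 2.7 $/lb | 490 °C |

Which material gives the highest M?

alloy A

Screen on constraints: cost ≤ 11 $/kg; max service T ≥ 111 °C. Survivors: alloy A, alloy R.
Convert each candidate to consistent units, then evaluate M:
  alloy A: E = 10.60 GPa, ρ = 653.0 kg/m³
  alloy R: E = 64.99 GPa, ρ = 2290 kg/m³
  alloy A: M = 3.36×10⁻³
  alloy R: M = 1.76×10⁻³
Alloy A ranks first.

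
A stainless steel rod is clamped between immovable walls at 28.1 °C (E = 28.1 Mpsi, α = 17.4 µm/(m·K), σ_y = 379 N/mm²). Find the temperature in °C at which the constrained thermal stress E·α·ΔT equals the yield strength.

E = 28.1 Mpsi = 193.7 GPa.
σ_y = 379 N/mm² = 379.0 MPa.
E·α·ΔT = 379.0 MPa ⇒ ΔT = 379.0 / (193.7×10³ × 17.4×10⁻⁶) = 112.4 K.
T = 28.1 + 112.4 = 140.5 °C.

141 °C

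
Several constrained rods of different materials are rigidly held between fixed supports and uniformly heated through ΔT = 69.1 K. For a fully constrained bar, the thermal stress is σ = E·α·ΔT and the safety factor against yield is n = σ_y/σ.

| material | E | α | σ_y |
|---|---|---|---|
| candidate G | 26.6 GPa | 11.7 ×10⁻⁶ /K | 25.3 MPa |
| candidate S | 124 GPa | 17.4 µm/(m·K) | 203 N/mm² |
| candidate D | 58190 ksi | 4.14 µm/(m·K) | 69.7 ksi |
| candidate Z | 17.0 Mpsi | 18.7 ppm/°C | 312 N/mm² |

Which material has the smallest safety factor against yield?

In consistent units (E in GPa, α in ×10⁻⁶/K, σ_y in MPa):
  candidate G: E = 26.60, α = 11.7, σ_y = 25.30 → σ = 21.5 MPa, n = 1.18
  candidate S: E = 124.0, α = 17.4, σ_y = 203.0 → σ = 149 MPa, n = 1.36
  candidate D: E = 401.2, α = 4.14, σ_y = 480.6 → σ = 115 MPa, n = 4.19
  candidate Z: E = 117.2, α = 18.7, σ_y = 312.0 → σ = 151 MPa, n = 2.06
Candidate G has the lowest safety factor, n = 1.18.

candidate G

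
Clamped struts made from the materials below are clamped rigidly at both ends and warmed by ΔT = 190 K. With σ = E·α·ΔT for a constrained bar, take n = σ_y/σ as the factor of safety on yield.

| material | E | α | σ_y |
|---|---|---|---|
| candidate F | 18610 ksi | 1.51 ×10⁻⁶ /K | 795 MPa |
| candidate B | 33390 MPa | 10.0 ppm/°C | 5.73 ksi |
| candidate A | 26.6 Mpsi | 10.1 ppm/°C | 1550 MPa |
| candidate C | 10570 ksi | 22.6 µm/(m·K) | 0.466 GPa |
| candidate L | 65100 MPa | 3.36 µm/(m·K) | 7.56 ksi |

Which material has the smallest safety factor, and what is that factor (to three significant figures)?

candidate B, n = 0.623

In consistent units (E in GPa, α in ×10⁻⁶/K, σ_y in MPa):
  candidate F: E = 128.3, α = 1.51, σ_y = 795.0 → σ = 36.8 MPa, n = 21.6
  candidate B: E = 33.39, α = 10.0, σ_y = 39.51 → σ = 63.4 MPa, n = 0.623
  candidate A: E = 183.4, α = 10.1, σ_y = 1550 → σ = 352 MPa, n = 4.40
  candidate C: E = 72.88, α = 22.6, σ_y = 466.0 → σ = 313 MPa, n = 1.49
  candidate L: E = 65.10, α = 3.36, σ_y = 52.12 → σ = 41.6 MPa, n = 1.25
Smallest n: candidate B with n = 0.623.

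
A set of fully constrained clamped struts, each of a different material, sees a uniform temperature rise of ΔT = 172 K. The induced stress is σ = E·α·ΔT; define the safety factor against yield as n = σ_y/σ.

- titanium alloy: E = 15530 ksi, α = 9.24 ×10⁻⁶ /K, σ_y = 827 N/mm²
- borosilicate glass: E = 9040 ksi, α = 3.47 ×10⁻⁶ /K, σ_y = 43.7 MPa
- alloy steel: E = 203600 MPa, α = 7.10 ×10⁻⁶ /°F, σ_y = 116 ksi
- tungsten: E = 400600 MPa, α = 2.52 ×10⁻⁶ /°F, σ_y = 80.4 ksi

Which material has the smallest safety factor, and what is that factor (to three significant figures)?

borosilicate glass, n = 1.17

Per material, after unit conversion:
  titanium alloy: E = 107.1, α = 9.24, σ_y = 827.0 → σ = 170 MPa, n = 4.86
  borosilicate glass: E = 62.33, α = 3.47, σ_y = 43.70 → σ = 37.2 MPa, n = 1.17
  alloy steel: E = 203.6, α = 12.8, σ_y = 799.8 → σ = 448 MPa, n = 1.79
  tungsten: E = 400.6, α = 4.54, σ_y = 554.3 → σ = 313 MPa, n = 1.77
Borosilicate glass has the lowest safety factor, n = 1.17.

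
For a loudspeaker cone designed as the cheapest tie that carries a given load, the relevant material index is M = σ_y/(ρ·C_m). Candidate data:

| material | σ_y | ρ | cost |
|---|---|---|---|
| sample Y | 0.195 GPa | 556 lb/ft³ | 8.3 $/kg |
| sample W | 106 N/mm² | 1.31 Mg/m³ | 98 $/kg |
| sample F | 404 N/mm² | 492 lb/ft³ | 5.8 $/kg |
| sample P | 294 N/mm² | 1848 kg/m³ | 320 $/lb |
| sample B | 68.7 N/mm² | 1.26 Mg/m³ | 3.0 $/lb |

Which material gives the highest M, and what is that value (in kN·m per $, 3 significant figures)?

After converting to SI:
  sample Y: σ_y = 195.0 MPa, ρ = 8906 kg/m³, cost = 8.300 $/kg
  sample W: σ_y = 106.0 MPa, ρ = 1310 kg/m³, cost = 98.00 $/kg
  sample F: σ_y = 404.0 MPa, ρ = 7881 kg/m³, cost = 5.800 $/kg
  sample P: σ_y = 294.0 MPa, ρ = 1848 kg/m³, cost = 705.5 $/kg
  sample B: σ_y = 68.70 MPa, ρ = 1260 kg/m³, cost = 6.614 $/kg
  sample F: M = 8.84 kN·m per $
  sample B: M = 8.24 kN·m per $
  sample Y: M = 2.64 kN·m per $
  sample W: M = 0.826 kN·m per $
  sample P: M = 0.226 kN·m per $
Sample F ranks first.

sample F, M = 8.84 kN·m per $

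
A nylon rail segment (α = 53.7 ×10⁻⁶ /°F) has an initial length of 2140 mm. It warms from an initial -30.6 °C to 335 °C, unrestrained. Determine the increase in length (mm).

75.6 mm

Convert α: 53.7×10⁻⁶/°F × (9/5) = 96.7×10⁻⁶/K.
ΔT = 335 − (-30.6) = 365.6 K.
ΔL = α·L₀·ΔT = 96.7×10⁻⁶ × 2140 mm × 365.6 K = 75.6 mm.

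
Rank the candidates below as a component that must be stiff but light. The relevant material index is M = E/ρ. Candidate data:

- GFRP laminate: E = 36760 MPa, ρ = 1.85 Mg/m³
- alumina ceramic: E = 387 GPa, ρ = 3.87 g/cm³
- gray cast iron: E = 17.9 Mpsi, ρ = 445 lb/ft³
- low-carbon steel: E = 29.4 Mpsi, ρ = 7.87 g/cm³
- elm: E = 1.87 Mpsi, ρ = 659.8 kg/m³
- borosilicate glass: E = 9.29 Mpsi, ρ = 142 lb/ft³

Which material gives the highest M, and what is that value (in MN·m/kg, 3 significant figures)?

In SI units:
  GFRP laminate: E = 36.76 GPa, ρ = 1850 kg/m³
  alumina ceramic: E = 387.0 GPa, ρ = 3870 kg/m³
  gray cast iron: E = 123.4 GPa, ρ = 7128 kg/m³
  low-carbon steel: E = 202.7 GPa, ρ = 7870 kg/m³
  elm: E = 12.89 GPa, ρ = 659.8 kg/m³
  borosilicate glass: E = 64.05 GPa, ρ = 2275 kg/m³
  alumina ceramic: M = 100 MN·m/kg
  borosilicate glass: M = 28.2 MN·m/kg
  low-carbon steel: M = 25.8 MN·m/kg
  GFRP laminate: M = 19.9 MN·m/kg
  elm: M = 19.5 MN·m/kg
  gray cast iron: M = 17.3 MN·m/kg
The maximum is for alumina ceramic.

alumina ceramic, M = 100 MN·m/kg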